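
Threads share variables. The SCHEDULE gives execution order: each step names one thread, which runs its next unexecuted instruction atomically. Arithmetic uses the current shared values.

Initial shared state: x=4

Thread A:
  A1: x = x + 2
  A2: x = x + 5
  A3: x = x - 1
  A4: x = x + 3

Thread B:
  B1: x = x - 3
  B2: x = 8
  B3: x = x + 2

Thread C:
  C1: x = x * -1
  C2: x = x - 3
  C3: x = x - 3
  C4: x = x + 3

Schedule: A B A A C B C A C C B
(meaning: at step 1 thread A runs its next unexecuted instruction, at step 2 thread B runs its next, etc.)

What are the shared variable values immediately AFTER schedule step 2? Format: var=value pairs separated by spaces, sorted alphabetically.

Step 1: thread A executes A1 (x = x + 2). Shared: x=6. PCs: A@1 B@0 C@0
Step 2: thread B executes B1 (x = x - 3). Shared: x=3. PCs: A@1 B@1 C@0

Answer: x=3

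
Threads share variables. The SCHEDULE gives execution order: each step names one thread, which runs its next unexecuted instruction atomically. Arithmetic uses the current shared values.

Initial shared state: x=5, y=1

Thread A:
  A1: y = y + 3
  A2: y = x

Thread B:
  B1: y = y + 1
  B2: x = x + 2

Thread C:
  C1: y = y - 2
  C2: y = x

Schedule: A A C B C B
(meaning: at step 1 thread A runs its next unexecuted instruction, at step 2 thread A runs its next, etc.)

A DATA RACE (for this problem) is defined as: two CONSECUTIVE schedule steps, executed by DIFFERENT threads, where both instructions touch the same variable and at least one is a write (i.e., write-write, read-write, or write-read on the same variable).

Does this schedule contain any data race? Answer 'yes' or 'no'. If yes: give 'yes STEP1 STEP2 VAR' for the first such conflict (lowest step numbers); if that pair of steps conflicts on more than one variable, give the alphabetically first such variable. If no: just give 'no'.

Answer: yes 2 3 y

Derivation:
Steps 1,2: same thread (A). No race.
Steps 2,3: A(y = x) vs C(y = y - 2). RACE on y (W-W).
Steps 3,4: C(y = y - 2) vs B(y = y + 1). RACE on y (W-W).
Steps 4,5: B(y = y + 1) vs C(y = x). RACE on y (W-W).
Steps 5,6: C(y = x) vs B(x = x + 2). RACE on x (R-W).
First conflict at steps 2,3.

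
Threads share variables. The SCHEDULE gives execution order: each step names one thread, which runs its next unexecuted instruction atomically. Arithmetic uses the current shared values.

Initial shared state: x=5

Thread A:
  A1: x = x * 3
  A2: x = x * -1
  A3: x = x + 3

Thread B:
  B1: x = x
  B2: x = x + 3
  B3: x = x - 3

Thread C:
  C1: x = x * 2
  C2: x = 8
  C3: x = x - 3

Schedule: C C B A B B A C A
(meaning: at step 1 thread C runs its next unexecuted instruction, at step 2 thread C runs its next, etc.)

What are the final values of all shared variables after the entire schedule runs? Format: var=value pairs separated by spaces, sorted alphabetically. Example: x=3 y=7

Step 1: thread C executes C1 (x = x * 2). Shared: x=10. PCs: A@0 B@0 C@1
Step 2: thread C executes C2 (x = 8). Shared: x=8. PCs: A@0 B@0 C@2
Step 3: thread B executes B1 (x = x). Shared: x=8. PCs: A@0 B@1 C@2
Step 4: thread A executes A1 (x = x * 3). Shared: x=24. PCs: A@1 B@1 C@2
Step 5: thread B executes B2 (x = x + 3). Shared: x=27. PCs: A@1 B@2 C@2
Step 6: thread B executes B3 (x = x - 3). Shared: x=24. PCs: A@1 B@3 C@2
Step 7: thread A executes A2 (x = x * -1). Shared: x=-24. PCs: A@2 B@3 C@2
Step 8: thread C executes C3 (x = x - 3). Shared: x=-27. PCs: A@2 B@3 C@3
Step 9: thread A executes A3 (x = x + 3). Shared: x=-24. PCs: A@3 B@3 C@3

Answer: x=-24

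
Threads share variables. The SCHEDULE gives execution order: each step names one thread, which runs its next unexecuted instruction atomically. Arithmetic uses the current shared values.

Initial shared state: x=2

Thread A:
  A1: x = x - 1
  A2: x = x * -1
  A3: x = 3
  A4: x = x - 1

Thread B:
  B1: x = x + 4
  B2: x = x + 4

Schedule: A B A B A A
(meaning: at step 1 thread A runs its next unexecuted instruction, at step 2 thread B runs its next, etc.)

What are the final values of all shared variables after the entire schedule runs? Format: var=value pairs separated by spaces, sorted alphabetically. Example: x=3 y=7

Answer: x=2

Derivation:
Step 1: thread A executes A1 (x = x - 1). Shared: x=1. PCs: A@1 B@0
Step 2: thread B executes B1 (x = x + 4). Shared: x=5. PCs: A@1 B@1
Step 3: thread A executes A2 (x = x * -1). Shared: x=-5. PCs: A@2 B@1
Step 4: thread B executes B2 (x = x + 4). Shared: x=-1. PCs: A@2 B@2
Step 5: thread A executes A3 (x = 3). Shared: x=3. PCs: A@3 B@2
Step 6: thread A executes A4 (x = x - 1). Shared: x=2. PCs: A@4 B@2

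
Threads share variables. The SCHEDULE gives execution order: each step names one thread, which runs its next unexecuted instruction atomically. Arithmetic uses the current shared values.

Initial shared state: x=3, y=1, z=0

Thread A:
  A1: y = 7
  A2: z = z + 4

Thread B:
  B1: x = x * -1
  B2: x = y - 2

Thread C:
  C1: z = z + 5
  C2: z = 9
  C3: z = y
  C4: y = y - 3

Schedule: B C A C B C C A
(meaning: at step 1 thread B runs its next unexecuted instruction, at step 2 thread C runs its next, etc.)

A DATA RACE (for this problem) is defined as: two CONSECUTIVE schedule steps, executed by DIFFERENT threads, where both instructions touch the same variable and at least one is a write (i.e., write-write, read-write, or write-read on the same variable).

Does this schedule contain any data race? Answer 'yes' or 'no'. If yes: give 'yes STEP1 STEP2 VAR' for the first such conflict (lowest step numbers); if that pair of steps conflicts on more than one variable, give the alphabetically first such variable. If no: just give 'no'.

Steps 1,2: B(r=x,w=x) vs C(r=z,w=z). No conflict.
Steps 2,3: C(r=z,w=z) vs A(r=-,w=y). No conflict.
Steps 3,4: A(r=-,w=y) vs C(r=-,w=z). No conflict.
Steps 4,5: C(r=-,w=z) vs B(r=y,w=x). No conflict.
Steps 5,6: B(r=y,w=x) vs C(r=y,w=z). No conflict.
Steps 6,7: same thread (C). No race.
Steps 7,8: C(r=y,w=y) vs A(r=z,w=z). No conflict.

Answer: no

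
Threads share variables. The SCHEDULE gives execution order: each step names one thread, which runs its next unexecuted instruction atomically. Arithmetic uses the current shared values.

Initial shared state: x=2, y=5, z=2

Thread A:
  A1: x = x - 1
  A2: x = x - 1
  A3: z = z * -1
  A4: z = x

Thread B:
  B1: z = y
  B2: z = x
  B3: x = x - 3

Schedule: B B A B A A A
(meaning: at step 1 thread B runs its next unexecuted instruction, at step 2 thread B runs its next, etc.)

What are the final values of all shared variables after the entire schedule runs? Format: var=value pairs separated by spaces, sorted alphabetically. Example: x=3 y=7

Answer: x=-3 y=5 z=-3

Derivation:
Step 1: thread B executes B1 (z = y). Shared: x=2 y=5 z=5. PCs: A@0 B@1
Step 2: thread B executes B2 (z = x). Shared: x=2 y=5 z=2. PCs: A@0 B@2
Step 3: thread A executes A1 (x = x - 1). Shared: x=1 y=5 z=2. PCs: A@1 B@2
Step 4: thread B executes B3 (x = x - 3). Shared: x=-2 y=5 z=2. PCs: A@1 B@3
Step 5: thread A executes A2 (x = x - 1). Shared: x=-3 y=5 z=2. PCs: A@2 B@3
Step 6: thread A executes A3 (z = z * -1). Shared: x=-3 y=5 z=-2. PCs: A@3 B@3
Step 7: thread A executes A4 (z = x). Shared: x=-3 y=5 z=-3. PCs: A@4 B@3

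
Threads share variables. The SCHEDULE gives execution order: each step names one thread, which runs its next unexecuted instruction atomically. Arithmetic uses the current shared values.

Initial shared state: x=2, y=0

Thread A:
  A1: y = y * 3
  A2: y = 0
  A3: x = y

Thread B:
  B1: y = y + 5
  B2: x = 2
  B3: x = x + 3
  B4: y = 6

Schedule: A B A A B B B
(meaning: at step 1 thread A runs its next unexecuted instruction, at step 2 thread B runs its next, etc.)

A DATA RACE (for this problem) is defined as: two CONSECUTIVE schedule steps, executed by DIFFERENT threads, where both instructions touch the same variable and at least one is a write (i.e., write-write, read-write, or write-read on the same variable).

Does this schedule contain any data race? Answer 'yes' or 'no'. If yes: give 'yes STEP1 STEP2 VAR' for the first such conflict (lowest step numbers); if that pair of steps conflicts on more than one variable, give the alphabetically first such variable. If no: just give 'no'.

Steps 1,2: A(y = y * 3) vs B(y = y + 5). RACE on y (W-W).
Steps 2,3: B(y = y + 5) vs A(y = 0). RACE on y (W-W).
Steps 3,4: same thread (A). No race.
Steps 4,5: A(x = y) vs B(x = 2). RACE on x (W-W).
Steps 5,6: same thread (B). No race.
Steps 6,7: same thread (B). No race.
First conflict at steps 1,2.

Answer: yes 1 2 y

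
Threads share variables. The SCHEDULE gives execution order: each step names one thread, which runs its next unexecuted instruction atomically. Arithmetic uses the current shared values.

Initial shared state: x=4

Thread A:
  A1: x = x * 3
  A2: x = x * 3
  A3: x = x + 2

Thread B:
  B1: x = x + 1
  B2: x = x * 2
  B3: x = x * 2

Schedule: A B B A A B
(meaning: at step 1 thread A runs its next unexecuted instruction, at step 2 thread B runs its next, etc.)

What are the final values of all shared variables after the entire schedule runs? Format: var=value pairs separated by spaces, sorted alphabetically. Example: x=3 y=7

Step 1: thread A executes A1 (x = x * 3). Shared: x=12. PCs: A@1 B@0
Step 2: thread B executes B1 (x = x + 1). Shared: x=13. PCs: A@1 B@1
Step 3: thread B executes B2 (x = x * 2). Shared: x=26. PCs: A@1 B@2
Step 4: thread A executes A2 (x = x * 3). Shared: x=78. PCs: A@2 B@2
Step 5: thread A executes A3 (x = x + 2). Shared: x=80. PCs: A@3 B@2
Step 6: thread B executes B3 (x = x * 2). Shared: x=160. PCs: A@3 B@3

Answer: x=160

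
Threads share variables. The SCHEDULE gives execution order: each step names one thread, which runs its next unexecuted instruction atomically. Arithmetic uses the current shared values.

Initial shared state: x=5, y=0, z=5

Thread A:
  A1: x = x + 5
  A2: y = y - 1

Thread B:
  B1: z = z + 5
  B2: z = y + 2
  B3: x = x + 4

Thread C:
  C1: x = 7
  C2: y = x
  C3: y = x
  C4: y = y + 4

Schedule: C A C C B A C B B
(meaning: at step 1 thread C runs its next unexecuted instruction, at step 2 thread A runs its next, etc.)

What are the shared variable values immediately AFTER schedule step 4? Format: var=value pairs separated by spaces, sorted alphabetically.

Answer: x=12 y=12 z=5

Derivation:
Step 1: thread C executes C1 (x = 7). Shared: x=7 y=0 z=5. PCs: A@0 B@0 C@1
Step 2: thread A executes A1 (x = x + 5). Shared: x=12 y=0 z=5. PCs: A@1 B@0 C@1
Step 3: thread C executes C2 (y = x). Shared: x=12 y=12 z=5. PCs: A@1 B@0 C@2
Step 4: thread C executes C3 (y = x). Shared: x=12 y=12 z=5. PCs: A@1 B@0 C@3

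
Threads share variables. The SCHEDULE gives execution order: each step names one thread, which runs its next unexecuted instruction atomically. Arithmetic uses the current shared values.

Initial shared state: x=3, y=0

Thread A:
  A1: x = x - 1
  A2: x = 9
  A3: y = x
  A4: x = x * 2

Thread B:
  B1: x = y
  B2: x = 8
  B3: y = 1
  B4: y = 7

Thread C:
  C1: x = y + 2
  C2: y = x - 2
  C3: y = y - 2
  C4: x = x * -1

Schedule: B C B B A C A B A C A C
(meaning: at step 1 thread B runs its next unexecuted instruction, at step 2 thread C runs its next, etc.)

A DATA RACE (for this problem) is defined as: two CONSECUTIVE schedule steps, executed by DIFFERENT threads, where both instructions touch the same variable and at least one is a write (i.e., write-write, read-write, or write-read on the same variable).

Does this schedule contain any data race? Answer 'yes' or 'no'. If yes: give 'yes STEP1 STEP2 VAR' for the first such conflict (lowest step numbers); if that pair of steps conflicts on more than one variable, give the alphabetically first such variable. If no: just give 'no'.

Answer: yes 1 2 x

Derivation:
Steps 1,2: B(x = y) vs C(x = y + 2). RACE on x (W-W).
Steps 2,3: C(x = y + 2) vs B(x = 8). RACE on x (W-W).
Steps 3,4: same thread (B). No race.
Steps 4,5: B(r=-,w=y) vs A(r=x,w=x). No conflict.
Steps 5,6: A(x = x - 1) vs C(y = x - 2). RACE on x (W-R).
Steps 6,7: C(y = x - 2) vs A(x = 9). RACE on x (R-W).
Steps 7,8: A(r=-,w=x) vs B(r=-,w=y). No conflict.
Steps 8,9: B(y = 7) vs A(y = x). RACE on y (W-W).
Steps 9,10: A(y = x) vs C(y = y - 2). RACE on y (W-W).
Steps 10,11: C(r=y,w=y) vs A(r=x,w=x). No conflict.
Steps 11,12: A(x = x * 2) vs C(x = x * -1). RACE on x (W-W).
First conflict at steps 1,2.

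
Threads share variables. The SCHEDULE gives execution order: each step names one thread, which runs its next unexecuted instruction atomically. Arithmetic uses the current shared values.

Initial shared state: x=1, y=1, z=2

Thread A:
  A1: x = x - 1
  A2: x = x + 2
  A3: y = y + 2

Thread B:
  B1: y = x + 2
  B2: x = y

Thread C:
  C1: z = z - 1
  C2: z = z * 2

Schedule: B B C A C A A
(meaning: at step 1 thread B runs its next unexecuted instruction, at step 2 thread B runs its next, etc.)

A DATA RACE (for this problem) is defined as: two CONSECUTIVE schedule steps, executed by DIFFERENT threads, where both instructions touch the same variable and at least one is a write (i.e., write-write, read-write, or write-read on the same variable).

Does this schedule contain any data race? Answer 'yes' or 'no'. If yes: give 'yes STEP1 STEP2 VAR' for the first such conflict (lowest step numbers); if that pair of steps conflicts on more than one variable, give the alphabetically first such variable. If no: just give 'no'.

Answer: no

Derivation:
Steps 1,2: same thread (B). No race.
Steps 2,3: B(r=y,w=x) vs C(r=z,w=z). No conflict.
Steps 3,4: C(r=z,w=z) vs A(r=x,w=x). No conflict.
Steps 4,5: A(r=x,w=x) vs C(r=z,w=z). No conflict.
Steps 5,6: C(r=z,w=z) vs A(r=x,w=x). No conflict.
Steps 6,7: same thread (A). No race.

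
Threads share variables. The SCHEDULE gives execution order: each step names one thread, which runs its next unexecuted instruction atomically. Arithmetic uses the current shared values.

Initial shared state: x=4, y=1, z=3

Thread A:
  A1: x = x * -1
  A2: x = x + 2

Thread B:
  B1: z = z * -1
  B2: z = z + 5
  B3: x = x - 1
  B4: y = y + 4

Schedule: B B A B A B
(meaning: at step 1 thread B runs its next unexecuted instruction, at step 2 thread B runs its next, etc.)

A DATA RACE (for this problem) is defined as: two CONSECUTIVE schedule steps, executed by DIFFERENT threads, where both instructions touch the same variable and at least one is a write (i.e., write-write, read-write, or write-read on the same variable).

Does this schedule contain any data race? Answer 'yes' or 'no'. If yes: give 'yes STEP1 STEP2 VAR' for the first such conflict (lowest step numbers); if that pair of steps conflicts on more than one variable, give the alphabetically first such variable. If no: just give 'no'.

Steps 1,2: same thread (B). No race.
Steps 2,3: B(r=z,w=z) vs A(r=x,w=x). No conflict.
Steps 3,4: A(x = x * -1) vs B(x = x - 1). RACE on x (W-W).
Steps 4,5: B(x = x - 1) vs A(x = x + 2). RACE on x (W-W).
Steps 5,6: A(r=x,w=x) vs B(r=y,w=y). No conflict.
First conflict at steps 3,4.

Answer: yes 3 4 x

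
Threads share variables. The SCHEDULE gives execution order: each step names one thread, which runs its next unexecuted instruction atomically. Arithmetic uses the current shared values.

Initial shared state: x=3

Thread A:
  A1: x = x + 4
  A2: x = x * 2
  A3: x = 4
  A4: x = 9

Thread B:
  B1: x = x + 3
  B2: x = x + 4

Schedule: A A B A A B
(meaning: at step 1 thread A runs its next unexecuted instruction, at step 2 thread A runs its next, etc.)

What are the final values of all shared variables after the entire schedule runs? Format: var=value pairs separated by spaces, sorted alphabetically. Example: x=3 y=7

Step 1: thread A executes A1 (x = x + 4). Shared: x=7. PCs: A@1 B@0
Step 2: thread A executes A2 (x = x * 2). Shared: x=14. PCs: A@2 B@0
Step 3: thread B executes B1 (x = x + 3). Shared: x=17. PCs: A@2 B@1
Step 4: thread A executes A3 (x = 4). Shared: x=4. PCs: A@3 B@1
Step 5: thread A executes A4 (x = 9). Shared: x=9. PCs: A@4 B@1
Step 6: thread B executes B2 (x = x + 4). Shared: x=13. PCs: A@4 B@2

Answer: x=13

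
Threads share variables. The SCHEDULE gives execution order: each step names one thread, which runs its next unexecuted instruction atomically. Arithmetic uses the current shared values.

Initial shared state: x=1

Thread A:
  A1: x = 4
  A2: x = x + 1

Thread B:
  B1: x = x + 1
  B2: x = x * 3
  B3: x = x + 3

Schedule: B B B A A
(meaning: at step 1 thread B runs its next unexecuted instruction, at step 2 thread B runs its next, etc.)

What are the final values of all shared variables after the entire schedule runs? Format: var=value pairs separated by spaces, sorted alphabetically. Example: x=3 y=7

Step 1: thread B executes B1 (x = x + 1). Shared: x=2. PCs: A@0 B@1
Step 2: thread B executes B2 (x = x * 3). Shared: x=6. PCs: A@0 B@2
Step 3: thread B executes B3 (x = x + 3). Shared: x=9. PCs: A@0 B@3
Step 4: thread A executes A1 (x = 4). Shared: x=4. PCs: A@1 B@3
Step 5: thread A executes A2 (x = x + 1). Shared: x=5. PCs: A@2 B@3

Answer: x=5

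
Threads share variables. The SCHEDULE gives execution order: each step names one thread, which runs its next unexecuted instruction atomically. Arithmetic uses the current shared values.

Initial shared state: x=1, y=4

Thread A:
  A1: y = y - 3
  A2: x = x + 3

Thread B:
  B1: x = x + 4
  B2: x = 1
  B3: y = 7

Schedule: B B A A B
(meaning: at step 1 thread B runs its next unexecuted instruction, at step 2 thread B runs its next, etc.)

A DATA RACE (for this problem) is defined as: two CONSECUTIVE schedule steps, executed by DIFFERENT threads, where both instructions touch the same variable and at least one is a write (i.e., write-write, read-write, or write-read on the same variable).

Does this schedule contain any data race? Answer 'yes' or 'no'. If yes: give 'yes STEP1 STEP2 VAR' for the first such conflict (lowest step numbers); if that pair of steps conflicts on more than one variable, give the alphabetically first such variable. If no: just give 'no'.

Steps 1,2: same thread (B). No race.
Steps 2,3: B(r=-,w=x) vs A(r=y,w=y). No conflict.
Steps 3,4: same thread (A). No race.
Steps 4,5: A(r=x,w=x) vs B(r=-,w=y). No conflict.

Answer: no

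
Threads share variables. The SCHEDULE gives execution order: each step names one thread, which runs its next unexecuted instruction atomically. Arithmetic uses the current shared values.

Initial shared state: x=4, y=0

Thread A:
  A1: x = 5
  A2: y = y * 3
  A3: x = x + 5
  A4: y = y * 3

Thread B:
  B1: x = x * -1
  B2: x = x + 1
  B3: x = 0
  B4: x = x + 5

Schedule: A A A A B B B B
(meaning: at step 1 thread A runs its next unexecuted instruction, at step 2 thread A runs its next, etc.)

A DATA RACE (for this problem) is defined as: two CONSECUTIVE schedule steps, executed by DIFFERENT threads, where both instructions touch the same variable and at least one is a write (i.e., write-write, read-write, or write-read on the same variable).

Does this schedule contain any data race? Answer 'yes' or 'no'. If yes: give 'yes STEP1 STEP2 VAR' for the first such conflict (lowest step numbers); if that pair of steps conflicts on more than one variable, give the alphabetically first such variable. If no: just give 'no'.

Answer: no

Derivation:
Steps 1,2: same thread (A). No race.
Steps 2,3: same thread (A). No race.
Steps 3,4: same thread (A). No race.
Steps 4,5: A(r=y,w=y) vs B(r=x,w=x). No conflict.
Steps 5,6: same thread (B). No race.
Steps 6,7: same thread (B). No race.
Steps 7,8: same thread (B). No race.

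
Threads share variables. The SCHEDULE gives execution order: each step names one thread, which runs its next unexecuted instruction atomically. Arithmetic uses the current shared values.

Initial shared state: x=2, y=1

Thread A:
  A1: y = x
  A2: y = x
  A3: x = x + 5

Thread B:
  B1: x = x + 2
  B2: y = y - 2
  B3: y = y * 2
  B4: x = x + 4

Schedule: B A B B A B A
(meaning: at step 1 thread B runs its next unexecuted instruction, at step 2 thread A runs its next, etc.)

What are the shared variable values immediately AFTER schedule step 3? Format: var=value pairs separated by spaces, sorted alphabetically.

Answer: x=4 y=2

Derivation:
Step 1: thread B executes B1 (x = x + 2). Shared: x=4 y=1. PCs: A@0 B@1
Step 2: thread A executes A1 (y = x). Shared: x=4 y=4. PCs: A@1 B@1
Step 3: thread B executes B2 (y = y - 2). Shared: x=4 y=2. PCs: A@1 B@2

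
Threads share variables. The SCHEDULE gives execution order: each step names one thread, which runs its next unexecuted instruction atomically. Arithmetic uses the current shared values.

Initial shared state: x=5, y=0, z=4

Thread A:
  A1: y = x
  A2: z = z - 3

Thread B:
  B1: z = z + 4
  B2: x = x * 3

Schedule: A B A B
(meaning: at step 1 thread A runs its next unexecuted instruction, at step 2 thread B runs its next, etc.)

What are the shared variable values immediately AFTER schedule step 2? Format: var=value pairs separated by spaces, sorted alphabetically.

Answer: x=5 y=5 z=8

Derivation:
Step 1: thread A executes A1 (y = x). Shared: x=5 y=5 z=4. PCs: A@1 B@0
Step 2: thread B executes B1 (z = z + 4). Shared: x=5 y=5 z=8. PCs: A@1 B@1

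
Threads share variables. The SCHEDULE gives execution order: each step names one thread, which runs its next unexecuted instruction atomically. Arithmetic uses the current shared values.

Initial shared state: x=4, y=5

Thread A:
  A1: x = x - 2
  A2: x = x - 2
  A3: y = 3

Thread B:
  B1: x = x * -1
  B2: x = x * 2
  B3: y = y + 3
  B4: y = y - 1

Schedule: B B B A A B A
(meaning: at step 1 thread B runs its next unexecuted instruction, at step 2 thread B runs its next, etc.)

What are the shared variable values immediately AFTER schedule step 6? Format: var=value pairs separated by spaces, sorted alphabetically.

Step 1: thread B executes B1 (x = x * -1). Shared: x=-4 y=5. PCs: A@0 B@1
Step 2: thread B executes B2 (x = x * 2). Shared: x=-8 y=5. PCs: A@0 B@2
Step 3: thread B executes B3 (y = y + 3). Shared: x=-8 y=8. PCs: A@0 B@3
Step 4: thread A executes A1 (x = x - 2). Shared: x=-10 y=8. PCs: A@1 B@3
Step 5: thread A executes A2 (x = x - 2). Shared: x=-12 y=8. PCs: A@2 B@3
Step 6: thread B executes B4 (y = y - 1). Shared: x=-12 y=7. PCs: A@2 B@4

Answer: x=-12 y=7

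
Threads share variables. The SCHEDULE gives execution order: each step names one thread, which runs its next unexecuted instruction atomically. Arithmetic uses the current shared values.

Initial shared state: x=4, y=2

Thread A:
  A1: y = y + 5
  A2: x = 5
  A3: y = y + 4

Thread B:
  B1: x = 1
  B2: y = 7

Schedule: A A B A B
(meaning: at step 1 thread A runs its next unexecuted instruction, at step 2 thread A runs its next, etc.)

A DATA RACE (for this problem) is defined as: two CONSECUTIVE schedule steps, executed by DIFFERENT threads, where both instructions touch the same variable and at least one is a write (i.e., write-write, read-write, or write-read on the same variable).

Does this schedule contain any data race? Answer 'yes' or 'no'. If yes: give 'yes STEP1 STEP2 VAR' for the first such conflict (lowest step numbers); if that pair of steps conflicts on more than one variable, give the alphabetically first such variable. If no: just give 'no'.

Steps 1,2: same thread (A). No race.
Steps 2,3: A(x = 5) vs B(x = 1). RACE on x (W-W).
Steps 3,4: B(r=-,w=x) vs A(r=y,w=y). No conflict.
Steps 4,5: A(y = y + 4) vs B(y = 7). RACE on y (W-W).
First conflict at steps 2,3.

Answer: yes 2 3 x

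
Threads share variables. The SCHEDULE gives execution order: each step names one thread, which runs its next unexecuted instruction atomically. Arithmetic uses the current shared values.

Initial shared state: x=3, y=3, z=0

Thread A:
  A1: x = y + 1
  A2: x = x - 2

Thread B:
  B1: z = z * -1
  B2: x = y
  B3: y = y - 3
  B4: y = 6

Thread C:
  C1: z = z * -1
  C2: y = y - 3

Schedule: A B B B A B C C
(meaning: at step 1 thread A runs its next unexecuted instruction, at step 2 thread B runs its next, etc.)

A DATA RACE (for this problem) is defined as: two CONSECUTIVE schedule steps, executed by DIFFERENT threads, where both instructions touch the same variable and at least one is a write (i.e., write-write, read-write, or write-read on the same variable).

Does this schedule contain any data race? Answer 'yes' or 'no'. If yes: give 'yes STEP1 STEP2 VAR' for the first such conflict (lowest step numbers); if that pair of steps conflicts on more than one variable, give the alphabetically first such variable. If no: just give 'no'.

Answer: no

Derivation:
Steps 1,2: A(r=y,w=x) vs B(r=z,w=z). No conflict.
Steps 2,3: same thread (B). No race.
Steps 3,4: same thread (B). No race.
Steps 4,5: B(r=y,w=y) vs A(r=x,w=x). No conflict.
Steps 5,6: A(r=x,w=x) vs B(r=-,w=y). No conflict.
Steps 6,7: B(r=-,w=y) vs C(r=z,w=z). No conflict.
Steps 7,8: same thread (C). No race.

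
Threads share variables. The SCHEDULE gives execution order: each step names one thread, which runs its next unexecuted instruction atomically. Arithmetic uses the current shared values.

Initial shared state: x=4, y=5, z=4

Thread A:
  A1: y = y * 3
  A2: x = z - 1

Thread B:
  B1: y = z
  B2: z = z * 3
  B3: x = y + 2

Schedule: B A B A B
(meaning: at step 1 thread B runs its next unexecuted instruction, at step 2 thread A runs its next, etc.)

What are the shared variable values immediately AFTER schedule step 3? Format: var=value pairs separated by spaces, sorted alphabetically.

Answer: x=4 y=12 z=12

Derivation:
Step 1: thread B executes B1 (y = z). Shared: x=4 y=4 z=4. PCs: A@0 B@1
Step 2: thread A executes A1 (y = y * 3). Shared: x=4 y=12 z=4. PCs: A@1 B@1
Step 3: thread B executes B2 (z = z * 3). Shared: x=4 y=12 z=12. PCs: A@1 B@2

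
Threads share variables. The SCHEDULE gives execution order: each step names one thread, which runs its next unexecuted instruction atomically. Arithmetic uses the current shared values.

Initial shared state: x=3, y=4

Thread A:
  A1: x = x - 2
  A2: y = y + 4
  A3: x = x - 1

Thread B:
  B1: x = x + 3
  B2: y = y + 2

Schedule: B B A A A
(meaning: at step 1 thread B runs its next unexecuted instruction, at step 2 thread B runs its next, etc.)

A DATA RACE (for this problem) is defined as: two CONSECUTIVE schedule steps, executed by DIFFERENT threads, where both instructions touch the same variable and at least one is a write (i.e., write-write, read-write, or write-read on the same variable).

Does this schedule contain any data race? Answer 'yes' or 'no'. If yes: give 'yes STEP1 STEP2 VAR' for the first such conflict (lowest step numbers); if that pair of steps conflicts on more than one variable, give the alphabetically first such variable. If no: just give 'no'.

Steps 1,2: same thread (B). No race.
Steps 2,3: B(r=y,w=y) vs A(r=x,w=x). No conflict.
Steps 3,4: same thread (A). No race.
Steps 4,5: same thread (A). No race.

Answer: no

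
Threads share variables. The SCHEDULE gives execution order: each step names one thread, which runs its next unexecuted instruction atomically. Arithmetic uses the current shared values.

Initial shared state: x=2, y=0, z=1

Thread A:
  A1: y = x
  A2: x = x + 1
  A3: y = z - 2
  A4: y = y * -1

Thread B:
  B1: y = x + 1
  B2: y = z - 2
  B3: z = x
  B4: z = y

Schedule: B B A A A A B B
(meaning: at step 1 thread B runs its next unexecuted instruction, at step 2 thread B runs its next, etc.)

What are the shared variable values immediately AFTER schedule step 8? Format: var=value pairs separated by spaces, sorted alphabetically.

Answer: x=3 y=1 z=1

Derivation:
Step 1: thread B executes B1 (y = x + 1). Shared: x=2 y=3 z=1. PCs: A@0 B@1
Step 2: thread B executes B2 (y = z - 2). Shared: x=2 y=-1 z=1. PCs: A@0 B@2
Step 3: thread A executes A1 (y = x). Shared: x=2 y=2 z=1. PCs: A@1 B@2
Step 4: thread A executes A2 (x = x + 1). Shared: x=3 y=2 z=1. PCs: A@2 B@2
Step 5: thread A executes A3 (y = z - 2). Shared: x=3 y=-1 z=1. PCs: A@3 B@2
Step 6: thread A executes A4 (y = y * -1). Shared: x=3 y=1 z=1. PCs: A@4 B@2
Step 7: thread B executes B3 (z = x). Shared: x=3 y=1 z=3. PCs: A@4 B@3
Step 8: thread B executes B4 (z = y). Shared: x=3 y=1 z=1. PCs: A@4 B@4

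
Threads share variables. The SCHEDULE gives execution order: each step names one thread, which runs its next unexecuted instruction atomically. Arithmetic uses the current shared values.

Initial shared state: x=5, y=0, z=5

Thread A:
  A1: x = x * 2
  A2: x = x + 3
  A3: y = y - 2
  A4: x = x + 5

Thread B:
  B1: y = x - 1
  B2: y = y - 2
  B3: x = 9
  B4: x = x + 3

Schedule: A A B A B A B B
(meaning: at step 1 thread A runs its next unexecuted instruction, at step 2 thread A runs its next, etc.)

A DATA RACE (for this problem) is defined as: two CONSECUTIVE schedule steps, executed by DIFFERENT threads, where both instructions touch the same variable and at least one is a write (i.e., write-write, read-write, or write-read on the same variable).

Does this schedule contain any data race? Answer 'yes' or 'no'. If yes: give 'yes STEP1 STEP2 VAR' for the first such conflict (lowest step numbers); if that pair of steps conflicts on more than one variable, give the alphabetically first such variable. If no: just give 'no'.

Steps 1,2: same thread (A). No race.
Steps 2,3: A(x = x + 3) vs B(y = x - 1). RACE on x (W-R).
Steps 3,4: B(y = x - 1) vs A(y = y - 2). RACE on y (W-W).
Steps 4,5: A(y = y - 2) vs B(y = y - 2). RACE on y (W-W).
Steps 5,6: B(r=y,w=y) vs A(r=x,w=x). No conflict.
Steps 6,7: A(x = x + 5) vs B(x = 9). RACE on x (W-W).
Steps 7,8: same thread (B). No race.
First conflict at steps 2,3.

Answer: yes 2 3 x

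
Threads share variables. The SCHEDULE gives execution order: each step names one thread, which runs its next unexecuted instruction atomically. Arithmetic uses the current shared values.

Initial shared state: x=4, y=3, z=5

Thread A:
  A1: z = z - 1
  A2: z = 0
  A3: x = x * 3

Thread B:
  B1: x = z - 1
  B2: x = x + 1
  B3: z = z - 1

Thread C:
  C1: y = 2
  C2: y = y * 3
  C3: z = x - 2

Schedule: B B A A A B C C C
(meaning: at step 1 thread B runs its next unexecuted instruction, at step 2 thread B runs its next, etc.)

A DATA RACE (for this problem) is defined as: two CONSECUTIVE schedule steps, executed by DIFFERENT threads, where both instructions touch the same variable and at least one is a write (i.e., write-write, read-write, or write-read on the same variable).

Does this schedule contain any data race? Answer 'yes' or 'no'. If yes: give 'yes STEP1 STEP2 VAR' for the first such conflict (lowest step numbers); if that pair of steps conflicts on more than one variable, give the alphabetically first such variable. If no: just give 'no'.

Answer: no

Derivation:
Steps 1,2: same thread (B). No race.
Steps 2,3: B(r=x,w=x) vs A(r=z,w=z). No conflict.
Steps 3,4: same thread (A). No race.
Steps 4,5: same thread (A). No race.
Steps 5,6: A(r=x,w=x) vs B(r=z,w=z). No conflict.
Steps 6,7: B(r=z,w=z) vs C(r=-,w=y). No conflict.
Steps 7,8: same thread (C). No race.
Steps 8,9: same thread (C). No race.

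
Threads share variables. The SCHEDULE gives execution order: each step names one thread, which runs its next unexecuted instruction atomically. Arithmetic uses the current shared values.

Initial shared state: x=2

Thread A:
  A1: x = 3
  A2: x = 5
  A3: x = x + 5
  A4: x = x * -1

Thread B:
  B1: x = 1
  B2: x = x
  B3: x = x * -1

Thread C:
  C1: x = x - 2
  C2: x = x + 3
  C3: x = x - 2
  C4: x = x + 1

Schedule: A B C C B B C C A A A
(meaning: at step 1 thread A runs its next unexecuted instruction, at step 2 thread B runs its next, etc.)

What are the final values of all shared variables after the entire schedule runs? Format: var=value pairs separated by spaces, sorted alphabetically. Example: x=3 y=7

Step 1: thread A executes A1 (x = 3). Shared: x=3. PCs: A@1 B@0 C@0
Step 2: thread B executes B1 (x = 1). Shared: x=1. PCs: A@1 B@1 C@0
Step 3: thread C executes C1 (x = x - 2). Shared: x=-1. PCs: A@1 B@1 C@1
Step 4: thread C executes C2 (x = x + 3). Shared: x=2. PCs: A@1 B@1 C@2
Step 5: thread B executes B2 (x = x). Shared: x=2. PCs: A@1 B@2 C@2
Step 6: thread B executes B3 (x = x * -1). Shared: x=-2. PCs: A@1 B@3 C@2
Step 7: thread C executes C3 (x = x - 2). Shared: x=-4. PCs: A@1 B@3 C@3
Step 8: thread C executes C4 (x = x + 1). Shared: x=-3. PCs: A@1 B@3 C@4
Step 9: thread A executes A2 (x = 5). Shared: x=5. PCs: A@2 B@3 C@4
Step 10: thread A executes A3 (x = x + 5). Shared: x=10. PCs: A@3 B@3 C@4
Step 11: thread A executes A4 (x = x * -1). Shared: x=-10. PCs: A@4 B@3 C@4

Answer: x=-10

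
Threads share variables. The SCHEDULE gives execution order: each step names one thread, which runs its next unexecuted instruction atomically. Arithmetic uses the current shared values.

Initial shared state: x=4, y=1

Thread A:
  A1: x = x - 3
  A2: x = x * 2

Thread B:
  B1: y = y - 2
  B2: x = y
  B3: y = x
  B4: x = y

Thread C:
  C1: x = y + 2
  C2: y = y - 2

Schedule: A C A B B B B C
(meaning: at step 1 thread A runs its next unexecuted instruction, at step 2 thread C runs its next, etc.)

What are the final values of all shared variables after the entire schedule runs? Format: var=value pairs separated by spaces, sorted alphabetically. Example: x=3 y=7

Answer: x=-1 y=-3

Derivation:
Step 1: thread A executes A1 (x = x - 3). Shared: x=1 y=1. PCs: A@1 B@0 C@0
Step 2: thread C executes C1 (x = y + 2). Shared: x=3 y=1. PCs: A@1 B@0 C@1
Step 3: thread A executes A2 (x = x * 2). Shared: x=6 y=1. PCs: A@2 B@0 C@1
Step 4: thread B executes B1 (y = y - 2). Shared: x=6 y=-1. PCs: A@2 B@1 C@1
Step 5: thread B executes B2 (x = y). Shared: x=-1 y=-1. PCs: A@2 B@2 C@1
Step 6: thread B executes B3 (y = x). Shared: x=-1 y=-1. PCs: A@2 B@3 C@1
Step 7: thread B executes B4 (x = y). Shared: x=-1 y=-1. PCs: A@2 B@4 C@1
Step 8: thread C executes C2 (y = y - 2). Shared: x=-1 y=-3. PCs: A@2 B@4 C@2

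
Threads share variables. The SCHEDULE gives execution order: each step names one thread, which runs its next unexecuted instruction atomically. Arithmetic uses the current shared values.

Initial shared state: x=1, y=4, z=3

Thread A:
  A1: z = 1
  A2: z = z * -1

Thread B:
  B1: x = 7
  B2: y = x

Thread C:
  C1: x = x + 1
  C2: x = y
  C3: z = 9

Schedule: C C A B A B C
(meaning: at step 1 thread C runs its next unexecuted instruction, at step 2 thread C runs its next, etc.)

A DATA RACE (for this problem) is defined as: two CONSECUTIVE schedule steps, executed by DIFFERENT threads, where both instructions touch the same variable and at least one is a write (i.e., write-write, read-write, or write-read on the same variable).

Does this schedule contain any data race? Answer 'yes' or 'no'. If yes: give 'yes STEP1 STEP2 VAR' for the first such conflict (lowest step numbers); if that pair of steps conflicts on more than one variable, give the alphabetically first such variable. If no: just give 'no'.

Answer: no

Derivation:
Steps 1,2: same thread (C). No race.
Steps 2,3: C(r=y,w=x) vs A(r=-,w=z). No conflict.
Steps 3,4: A(r=-,w=z) vs B(r=-,w=x). No conflict.
Steps 4,5: B(r=-,w=x) vs A(r=z,w=z). No conflict.
Steps 5,6: A(r=z,w=z) vs B(r=x,w=y). No conflict.
Steps 6,7: B(r=x,w=y) vs C(r=-,w=z). No conflict.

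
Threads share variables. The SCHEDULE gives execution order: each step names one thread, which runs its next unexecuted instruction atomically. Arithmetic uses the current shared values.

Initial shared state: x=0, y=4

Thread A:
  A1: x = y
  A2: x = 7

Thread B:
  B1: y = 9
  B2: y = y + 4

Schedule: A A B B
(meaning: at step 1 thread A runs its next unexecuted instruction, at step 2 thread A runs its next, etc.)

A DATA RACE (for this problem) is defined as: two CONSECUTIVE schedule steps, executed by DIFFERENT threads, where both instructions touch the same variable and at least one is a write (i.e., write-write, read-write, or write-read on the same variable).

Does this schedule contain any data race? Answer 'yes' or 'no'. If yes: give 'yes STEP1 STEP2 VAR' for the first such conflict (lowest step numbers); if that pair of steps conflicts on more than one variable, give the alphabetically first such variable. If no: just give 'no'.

Steps 1,2: same thread (A). No race.
Steps 2,3: A(r=-,w=x) vs B(r=-,w=y). No conflict.
Steps 3,4: same thread (B). No race.

Answer: no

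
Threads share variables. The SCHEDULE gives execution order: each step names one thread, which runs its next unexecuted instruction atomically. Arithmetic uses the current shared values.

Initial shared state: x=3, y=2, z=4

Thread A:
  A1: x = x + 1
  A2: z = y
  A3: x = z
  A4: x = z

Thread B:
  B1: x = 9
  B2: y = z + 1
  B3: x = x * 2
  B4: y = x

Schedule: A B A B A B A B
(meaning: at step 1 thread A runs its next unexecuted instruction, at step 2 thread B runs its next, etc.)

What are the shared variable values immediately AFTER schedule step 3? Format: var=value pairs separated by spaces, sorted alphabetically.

Step 1: thread A executes A1 (x = x + 1). Shared: x=4 y=2 z=4. PCs: A@1 B@0
Step 2: thread B executes B1 (x = 9). Shared: x=9 y=2 z=4. PCs: A@1 B@1
Step 3: thread A executes A2 (z = y). Shared: x=9 y=2 z=2. PCs: A@2 B@1

Answer: x=9 y=2 z=2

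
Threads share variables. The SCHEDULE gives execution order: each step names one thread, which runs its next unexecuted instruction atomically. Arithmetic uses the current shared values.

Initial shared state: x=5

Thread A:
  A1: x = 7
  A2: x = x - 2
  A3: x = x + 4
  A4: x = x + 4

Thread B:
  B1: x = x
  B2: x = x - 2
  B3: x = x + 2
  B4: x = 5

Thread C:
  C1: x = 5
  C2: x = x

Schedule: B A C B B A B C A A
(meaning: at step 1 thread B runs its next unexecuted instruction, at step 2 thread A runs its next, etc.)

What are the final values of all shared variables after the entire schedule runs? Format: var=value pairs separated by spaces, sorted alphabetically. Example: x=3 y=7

Answer: x=13

Derivation:
Step 1: thread B executes B1 (x = x). Shared: x=5. PCs: A@0 B@1 C@0
Step 2: thread A executes A1 (x = 7). Shared: x=7. PCs: A@1 B@1 C@0
Step 3: thread C executes C1 (x = 5). Shared: x=5. PCs: A@1 B@1 C@1
Step 4: thread B executes B2 (x = x - 2). Shared: x=3. PCs: A@1 B@2 C@1
Step 5: thread B executes B3 (x = x + 2). Shared: x=5. PCs: A@1 B@3 C@1
Step 6: thread A executes A2 (x = x - 2). Shared: x=3. PCs: A@2 B@3 C@1
Step 7: thread B executes B4 (x = 5). Shared: x=5. PCs: A@2 B@4 C@1
Step 8: thread C executes C2 (x = x). Shared: x=5. PCs: A@2 B@4 C@2
Step 9: thread A executes A3 (x = x + 4). Shared: x=9. PCs: A@3 B@4 C@2
Step 10: thread A executes A4 (x = x + 4). Shared: x=13. PCs: A@4 B@4 C@2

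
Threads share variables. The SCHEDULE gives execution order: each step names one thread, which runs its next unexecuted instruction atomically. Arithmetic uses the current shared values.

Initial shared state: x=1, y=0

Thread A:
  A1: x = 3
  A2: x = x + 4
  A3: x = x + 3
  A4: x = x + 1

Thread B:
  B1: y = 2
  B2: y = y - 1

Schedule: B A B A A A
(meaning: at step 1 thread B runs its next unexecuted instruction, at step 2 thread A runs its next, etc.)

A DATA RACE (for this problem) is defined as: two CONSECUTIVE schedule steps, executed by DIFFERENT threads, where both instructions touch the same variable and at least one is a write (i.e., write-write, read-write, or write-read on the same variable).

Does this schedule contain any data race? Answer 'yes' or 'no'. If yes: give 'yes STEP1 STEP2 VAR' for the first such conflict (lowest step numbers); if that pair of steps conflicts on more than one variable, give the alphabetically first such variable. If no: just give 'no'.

Answer: no

Derivation:
Steps 1,2: B(r=-,w=y) vs A(r=-,w=x). No conflict.
Steps 2,3: A(r=-,w=x) vs B(r=y,w=y). No conflict.
Steps 3,4: B(r=y,w=y) vs A(r=x,w=x). No conflict.
Steps 4,5: same thread (A). No race.
Steps 5,6: same thread (A). No race.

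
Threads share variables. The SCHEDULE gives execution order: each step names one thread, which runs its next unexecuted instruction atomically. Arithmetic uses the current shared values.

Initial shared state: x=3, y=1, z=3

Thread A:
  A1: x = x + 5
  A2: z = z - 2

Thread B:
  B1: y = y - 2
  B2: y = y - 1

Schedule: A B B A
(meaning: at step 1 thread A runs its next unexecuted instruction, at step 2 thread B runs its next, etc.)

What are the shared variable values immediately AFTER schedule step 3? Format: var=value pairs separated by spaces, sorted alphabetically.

Step 1: thread A executes A1 (x = x + 5). Shared: x=8 y=1 z=3. PCs: A@1 B@0
Step 2: thread B executes B1 (y = y - 2). Shared: x=8 y=-1 z=3. PCs: A@1 B@1
Step 3: thread B executes B2 (y = y - 1). Shared: x=8 y=-2 z=3. PCs: A@1 B@2

Answer: x=8 y=-2 z=3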